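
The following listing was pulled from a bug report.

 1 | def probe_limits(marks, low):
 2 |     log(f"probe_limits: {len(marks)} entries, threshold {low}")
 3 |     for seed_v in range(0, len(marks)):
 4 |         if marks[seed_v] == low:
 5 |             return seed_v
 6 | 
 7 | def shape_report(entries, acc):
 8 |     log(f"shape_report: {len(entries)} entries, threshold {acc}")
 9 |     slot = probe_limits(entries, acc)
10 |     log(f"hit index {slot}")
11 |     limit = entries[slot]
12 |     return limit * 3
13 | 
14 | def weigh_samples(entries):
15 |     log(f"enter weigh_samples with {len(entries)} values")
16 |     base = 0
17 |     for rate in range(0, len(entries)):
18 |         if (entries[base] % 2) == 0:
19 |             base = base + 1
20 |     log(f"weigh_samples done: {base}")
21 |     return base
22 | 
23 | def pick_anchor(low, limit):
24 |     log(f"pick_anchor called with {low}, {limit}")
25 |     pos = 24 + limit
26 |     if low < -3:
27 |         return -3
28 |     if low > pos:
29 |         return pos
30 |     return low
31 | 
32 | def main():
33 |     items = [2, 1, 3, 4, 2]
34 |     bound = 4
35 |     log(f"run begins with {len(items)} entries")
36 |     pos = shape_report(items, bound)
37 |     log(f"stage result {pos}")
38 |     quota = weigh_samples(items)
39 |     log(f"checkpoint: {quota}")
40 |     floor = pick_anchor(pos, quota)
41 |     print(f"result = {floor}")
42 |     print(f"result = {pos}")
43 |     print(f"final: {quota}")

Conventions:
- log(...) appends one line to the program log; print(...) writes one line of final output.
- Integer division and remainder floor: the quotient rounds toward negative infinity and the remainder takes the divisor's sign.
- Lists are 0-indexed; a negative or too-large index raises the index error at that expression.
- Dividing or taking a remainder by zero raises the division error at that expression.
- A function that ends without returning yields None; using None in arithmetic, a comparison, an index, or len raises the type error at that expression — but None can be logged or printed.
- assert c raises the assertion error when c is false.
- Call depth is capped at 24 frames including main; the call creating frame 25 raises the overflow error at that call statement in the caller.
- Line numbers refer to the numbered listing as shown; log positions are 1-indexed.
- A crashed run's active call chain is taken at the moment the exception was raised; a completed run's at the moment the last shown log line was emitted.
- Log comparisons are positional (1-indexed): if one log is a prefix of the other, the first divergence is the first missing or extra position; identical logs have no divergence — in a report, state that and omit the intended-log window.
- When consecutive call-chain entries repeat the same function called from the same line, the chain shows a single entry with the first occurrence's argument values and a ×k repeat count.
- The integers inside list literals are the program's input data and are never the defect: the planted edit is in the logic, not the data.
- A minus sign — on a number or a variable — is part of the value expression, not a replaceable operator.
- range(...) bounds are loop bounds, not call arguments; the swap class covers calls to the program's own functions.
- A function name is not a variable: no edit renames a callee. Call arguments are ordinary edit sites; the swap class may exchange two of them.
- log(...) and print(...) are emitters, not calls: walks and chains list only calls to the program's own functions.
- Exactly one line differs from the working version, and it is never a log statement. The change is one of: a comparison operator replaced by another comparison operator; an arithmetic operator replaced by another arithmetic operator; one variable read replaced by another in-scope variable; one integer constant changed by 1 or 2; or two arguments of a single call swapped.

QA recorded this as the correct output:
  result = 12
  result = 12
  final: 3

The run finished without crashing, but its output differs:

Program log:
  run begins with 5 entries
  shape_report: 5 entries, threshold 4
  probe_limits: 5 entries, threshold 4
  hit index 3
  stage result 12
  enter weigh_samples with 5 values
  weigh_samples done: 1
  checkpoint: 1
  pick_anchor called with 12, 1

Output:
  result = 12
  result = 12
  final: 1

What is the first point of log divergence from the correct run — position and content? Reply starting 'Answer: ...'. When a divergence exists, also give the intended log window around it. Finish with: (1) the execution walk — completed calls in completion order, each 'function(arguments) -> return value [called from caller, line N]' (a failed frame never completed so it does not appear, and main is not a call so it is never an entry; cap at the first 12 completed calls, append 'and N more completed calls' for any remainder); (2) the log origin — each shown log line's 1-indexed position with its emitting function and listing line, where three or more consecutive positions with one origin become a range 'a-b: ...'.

Answer: at position 7 the run shows 'weigh_samples done: 1' where the working version logs 'weigh_samples done: 3'.
Intended log window:
  5: stage result 12
  6: enter weigh_samples with 5 values
  7: weigh_samples done: 3
  8: checkpoint: 3
Execution walk:
  probe_limits([2, 1, 3, 4, 2], 4) -> 3  [called from shape_report, line 9]
  shape_report([2, 1, 3, 4, 2], 4) -> 12  [called from main, line 36]
  weigh_samples([2, 1, 3, 4, 2]) -> 1  [called from main, line 38]
  pick_anchor(12, 1) -> 12  [called from main, line 40]
Origin of each log line:
  1 — main, line 35
  2 — shape_report, line 8
  3 — probe_limits, line 2
  4 — shape_report, line 10
  5 — main, line 37
  6 — weigh_samples, line 15
  7 — weigh_samples, line 20
  8 — main, line 39
  9 — pick_anchor, line 24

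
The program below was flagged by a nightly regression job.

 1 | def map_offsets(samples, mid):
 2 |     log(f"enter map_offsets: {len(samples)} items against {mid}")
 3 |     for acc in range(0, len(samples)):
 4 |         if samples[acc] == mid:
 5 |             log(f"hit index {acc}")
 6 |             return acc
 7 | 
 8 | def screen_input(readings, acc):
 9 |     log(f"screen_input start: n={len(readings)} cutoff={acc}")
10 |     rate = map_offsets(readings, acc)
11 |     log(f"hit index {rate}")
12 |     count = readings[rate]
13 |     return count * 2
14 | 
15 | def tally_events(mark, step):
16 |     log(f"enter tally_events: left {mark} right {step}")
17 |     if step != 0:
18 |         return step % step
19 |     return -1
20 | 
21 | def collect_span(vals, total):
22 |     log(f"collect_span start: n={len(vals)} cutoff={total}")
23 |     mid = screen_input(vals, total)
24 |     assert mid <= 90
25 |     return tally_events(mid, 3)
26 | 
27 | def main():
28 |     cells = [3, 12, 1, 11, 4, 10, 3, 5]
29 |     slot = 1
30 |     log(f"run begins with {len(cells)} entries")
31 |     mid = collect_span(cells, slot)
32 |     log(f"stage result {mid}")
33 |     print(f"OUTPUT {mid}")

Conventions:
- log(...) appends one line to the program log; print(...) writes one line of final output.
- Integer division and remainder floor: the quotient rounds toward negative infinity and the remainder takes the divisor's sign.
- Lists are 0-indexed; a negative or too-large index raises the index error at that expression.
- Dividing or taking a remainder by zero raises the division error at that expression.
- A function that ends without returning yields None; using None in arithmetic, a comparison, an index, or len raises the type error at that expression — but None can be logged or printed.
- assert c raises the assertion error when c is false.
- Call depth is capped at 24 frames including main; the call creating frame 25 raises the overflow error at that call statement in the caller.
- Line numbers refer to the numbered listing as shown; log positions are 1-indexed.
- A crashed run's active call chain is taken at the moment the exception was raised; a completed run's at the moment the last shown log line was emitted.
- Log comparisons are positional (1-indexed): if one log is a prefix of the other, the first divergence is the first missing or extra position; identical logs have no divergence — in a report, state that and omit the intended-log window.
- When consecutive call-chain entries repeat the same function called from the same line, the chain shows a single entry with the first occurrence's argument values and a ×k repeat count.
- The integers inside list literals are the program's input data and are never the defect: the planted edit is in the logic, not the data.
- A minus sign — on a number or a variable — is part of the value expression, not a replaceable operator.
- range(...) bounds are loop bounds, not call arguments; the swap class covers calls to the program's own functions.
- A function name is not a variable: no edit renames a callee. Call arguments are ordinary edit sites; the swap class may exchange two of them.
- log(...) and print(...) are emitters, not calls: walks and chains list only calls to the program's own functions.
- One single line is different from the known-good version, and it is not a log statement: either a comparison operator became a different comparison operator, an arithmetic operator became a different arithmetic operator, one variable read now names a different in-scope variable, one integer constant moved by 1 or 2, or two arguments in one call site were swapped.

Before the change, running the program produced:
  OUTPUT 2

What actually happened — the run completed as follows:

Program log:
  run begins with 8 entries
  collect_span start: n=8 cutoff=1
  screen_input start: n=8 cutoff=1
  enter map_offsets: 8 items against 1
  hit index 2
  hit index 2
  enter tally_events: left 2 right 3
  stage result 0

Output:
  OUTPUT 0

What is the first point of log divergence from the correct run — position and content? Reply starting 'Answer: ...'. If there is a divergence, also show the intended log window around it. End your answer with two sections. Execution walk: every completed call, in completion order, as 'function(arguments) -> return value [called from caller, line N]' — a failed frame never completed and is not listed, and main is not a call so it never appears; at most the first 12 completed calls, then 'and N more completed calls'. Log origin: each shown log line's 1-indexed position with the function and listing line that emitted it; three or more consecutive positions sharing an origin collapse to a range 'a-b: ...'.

Answer: at position 8 the run shows 'stage result 0' where the working version logs 'stage result 2'.
Intended log window:
  6: hit index 2
  7: enter tally_events: left 2 right 3
  8: stage result 2
Execution walk:
  map_offsets([3, 12, 1, 11, 4, 10, 3, 5], 1) -> 2  [called from screen_input, line 10]
  screen_input([3, 12, 1, 11, 4, 10, 3, 5], 1) -> 2  [called from collect_span, line 23]
  tally_events(2, 3) -> 0  [called from collect_span, line 25]
  collect_span([3, 12, 1, 11, 4, 10, 3, 5], 1) -> 0  [called from main, line 31]
Log line origins:
  1: from main, line 30
  2: from collect_span, line 22
  3: from screen_input, line 9
  4: from map_offsets, line 2
  5: from map_offsets, line 5
  6: from screen_input, line 11
  7: from tally_events, line 16
  8: from main, line 32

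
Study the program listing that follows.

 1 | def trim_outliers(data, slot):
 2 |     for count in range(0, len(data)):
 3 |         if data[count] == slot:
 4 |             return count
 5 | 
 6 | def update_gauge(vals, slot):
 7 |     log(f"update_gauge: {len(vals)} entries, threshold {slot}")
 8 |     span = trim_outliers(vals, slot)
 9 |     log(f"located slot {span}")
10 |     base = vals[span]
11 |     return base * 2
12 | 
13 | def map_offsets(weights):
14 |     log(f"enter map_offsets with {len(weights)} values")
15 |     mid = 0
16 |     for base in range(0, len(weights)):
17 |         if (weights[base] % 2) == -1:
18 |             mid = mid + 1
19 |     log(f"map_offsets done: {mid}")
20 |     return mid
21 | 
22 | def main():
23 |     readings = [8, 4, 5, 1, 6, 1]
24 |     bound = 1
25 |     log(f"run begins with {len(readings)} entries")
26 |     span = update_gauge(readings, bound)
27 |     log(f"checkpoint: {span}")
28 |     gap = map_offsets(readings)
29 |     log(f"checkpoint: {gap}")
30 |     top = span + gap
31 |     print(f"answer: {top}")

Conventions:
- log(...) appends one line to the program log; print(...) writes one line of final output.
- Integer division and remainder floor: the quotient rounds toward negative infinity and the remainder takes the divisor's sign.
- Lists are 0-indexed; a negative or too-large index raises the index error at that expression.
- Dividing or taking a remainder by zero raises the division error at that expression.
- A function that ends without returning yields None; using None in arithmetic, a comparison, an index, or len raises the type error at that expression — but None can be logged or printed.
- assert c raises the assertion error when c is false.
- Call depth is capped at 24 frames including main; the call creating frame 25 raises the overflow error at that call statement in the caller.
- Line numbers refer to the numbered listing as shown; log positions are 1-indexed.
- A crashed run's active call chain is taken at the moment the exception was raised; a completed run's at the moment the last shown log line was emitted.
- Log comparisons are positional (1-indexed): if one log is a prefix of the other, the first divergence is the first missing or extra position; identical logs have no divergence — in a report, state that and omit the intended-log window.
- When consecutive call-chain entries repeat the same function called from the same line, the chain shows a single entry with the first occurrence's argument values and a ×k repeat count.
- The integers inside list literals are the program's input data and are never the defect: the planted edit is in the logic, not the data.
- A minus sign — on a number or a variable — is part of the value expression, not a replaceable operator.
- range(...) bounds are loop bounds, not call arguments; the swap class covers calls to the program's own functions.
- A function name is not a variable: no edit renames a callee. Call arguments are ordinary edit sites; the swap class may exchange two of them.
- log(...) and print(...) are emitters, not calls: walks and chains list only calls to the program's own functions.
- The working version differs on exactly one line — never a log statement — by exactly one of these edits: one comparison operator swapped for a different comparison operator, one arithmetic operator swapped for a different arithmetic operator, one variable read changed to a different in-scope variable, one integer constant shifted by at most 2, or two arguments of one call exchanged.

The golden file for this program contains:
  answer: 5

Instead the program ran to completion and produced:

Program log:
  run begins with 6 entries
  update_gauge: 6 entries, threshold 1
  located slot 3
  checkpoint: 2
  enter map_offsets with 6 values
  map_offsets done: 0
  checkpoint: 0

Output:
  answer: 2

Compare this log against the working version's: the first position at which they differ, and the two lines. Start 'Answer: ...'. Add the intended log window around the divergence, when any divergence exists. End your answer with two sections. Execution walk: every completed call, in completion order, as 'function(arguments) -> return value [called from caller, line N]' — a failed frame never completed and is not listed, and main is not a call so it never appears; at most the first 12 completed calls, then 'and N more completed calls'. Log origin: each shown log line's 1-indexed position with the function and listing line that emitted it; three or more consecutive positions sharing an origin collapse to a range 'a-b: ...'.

Answer: position 6 — the shown line 'map_offsets done: 0' should read 'map_offsets done: 3'.
Intended log window:
  4: checkpoint: 2
  5: enter map_offsets with 6 values
  6: map_offsets done: 3
  7: checkpoint: 3
Execution walk:
  trim_outliers([8, 4, 5, 1, 6, 1], 1) -> 3  [called from update_gauge, line 8]
  update_gauge([8, 4, 5, 1, 6, 1], 1) -> 2  [called from main, line 26]
  map_offsets([8, 4, 5, 1, 6, 1]) -> 0  [called from main, line 28]
Log origins:
  1: emitted by main (line 25)
  2: emitted by update_gauge (line 7)
  3: emitted by update_gauge (line 9)
  4: emitted by main (line 27)
  5: emitted by map_offsets (line 14)
  6: emitted by map_offsets (line 19)
  7: emitted by main (line 29)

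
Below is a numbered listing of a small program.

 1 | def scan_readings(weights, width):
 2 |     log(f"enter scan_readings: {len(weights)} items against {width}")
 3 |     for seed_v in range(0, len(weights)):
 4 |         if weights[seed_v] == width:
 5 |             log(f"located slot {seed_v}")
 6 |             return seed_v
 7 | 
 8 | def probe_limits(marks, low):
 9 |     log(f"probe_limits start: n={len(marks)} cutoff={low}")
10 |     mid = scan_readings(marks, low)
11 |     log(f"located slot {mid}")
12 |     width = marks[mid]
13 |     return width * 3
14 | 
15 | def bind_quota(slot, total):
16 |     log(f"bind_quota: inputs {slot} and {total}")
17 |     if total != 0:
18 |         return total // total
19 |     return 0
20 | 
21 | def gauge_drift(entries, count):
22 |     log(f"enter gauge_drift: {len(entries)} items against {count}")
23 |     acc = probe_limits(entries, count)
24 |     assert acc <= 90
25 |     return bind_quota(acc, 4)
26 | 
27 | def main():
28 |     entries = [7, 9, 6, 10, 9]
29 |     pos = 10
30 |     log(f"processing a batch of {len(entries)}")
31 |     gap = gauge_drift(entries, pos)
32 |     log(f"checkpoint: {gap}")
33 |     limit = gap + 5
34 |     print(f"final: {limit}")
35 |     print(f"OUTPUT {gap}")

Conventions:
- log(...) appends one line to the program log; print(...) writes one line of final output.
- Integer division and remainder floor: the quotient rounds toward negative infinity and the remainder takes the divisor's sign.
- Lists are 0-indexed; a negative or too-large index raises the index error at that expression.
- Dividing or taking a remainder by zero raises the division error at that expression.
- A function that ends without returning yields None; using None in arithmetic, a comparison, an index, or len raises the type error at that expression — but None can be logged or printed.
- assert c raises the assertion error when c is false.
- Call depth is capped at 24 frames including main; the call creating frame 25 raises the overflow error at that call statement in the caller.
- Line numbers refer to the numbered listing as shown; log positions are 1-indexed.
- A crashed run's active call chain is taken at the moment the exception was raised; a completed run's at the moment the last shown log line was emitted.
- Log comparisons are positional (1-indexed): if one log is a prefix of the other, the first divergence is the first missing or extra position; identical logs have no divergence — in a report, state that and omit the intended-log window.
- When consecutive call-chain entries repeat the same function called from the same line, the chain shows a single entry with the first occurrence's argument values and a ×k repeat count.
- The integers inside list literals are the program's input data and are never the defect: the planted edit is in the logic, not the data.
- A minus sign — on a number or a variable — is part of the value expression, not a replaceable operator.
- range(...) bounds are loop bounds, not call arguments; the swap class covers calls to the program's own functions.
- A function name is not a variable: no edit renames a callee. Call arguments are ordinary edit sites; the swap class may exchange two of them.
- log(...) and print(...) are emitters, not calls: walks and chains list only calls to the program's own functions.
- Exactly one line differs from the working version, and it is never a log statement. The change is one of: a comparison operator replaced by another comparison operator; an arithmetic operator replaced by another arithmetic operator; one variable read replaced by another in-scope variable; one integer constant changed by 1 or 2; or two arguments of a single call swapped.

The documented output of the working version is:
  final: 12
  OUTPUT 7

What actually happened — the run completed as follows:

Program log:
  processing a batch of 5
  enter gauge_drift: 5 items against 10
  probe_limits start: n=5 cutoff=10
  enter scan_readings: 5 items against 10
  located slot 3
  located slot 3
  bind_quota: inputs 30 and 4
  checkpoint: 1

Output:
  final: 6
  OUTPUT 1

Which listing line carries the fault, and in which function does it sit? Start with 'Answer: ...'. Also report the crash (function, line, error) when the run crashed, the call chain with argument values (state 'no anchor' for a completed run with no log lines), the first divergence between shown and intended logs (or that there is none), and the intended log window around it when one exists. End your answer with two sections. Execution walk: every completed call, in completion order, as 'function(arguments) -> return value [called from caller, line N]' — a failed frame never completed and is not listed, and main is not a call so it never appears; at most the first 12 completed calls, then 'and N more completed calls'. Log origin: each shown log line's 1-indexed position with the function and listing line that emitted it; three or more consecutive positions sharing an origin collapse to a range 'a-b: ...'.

Answer: the defect is in bind_quota at line 18.
Core observation: Everything matches until log position 8, which reads 'checkpoint: 1' in place of 'checkpoint: 7'.
Call chain: main.
First divergence: position 8; shown 'checkpoint: 1' vs intended 'checkpoint: 7'.
Intended log window:
  6: located slot 3
  7: bind_quota: inputs 30 and 4
  8: checkpoint: 7
Execution walk:
  scan_readings([7, 9, 6, 10, 9], 10) -> 3  [called from probe_limits, line 10]
  probe_limits([7, 9, 6, 10, 9], 10) -> 30  [called from gauge_drift, line 23]
  bind_quota(30, 4) -> 1  [called from gauge_drift, line 25]
  gauge_drift([7, 9, 6, 10, 9], 10) -> 1  [called from main, line 31]
Log line origins:
  1: emitted by main (line 30)
  2: emitted by gauge_drift (line 22)
  3: emitted by probe_limits (line 9)
  4: emitted by scan_readings (line 2)
  5: emitted by scan_readings (line 5)
  6: emitted by probe_limits (line 11)
  7: emitted by bind_quota (line 16)
  8: emitted by main (line 32)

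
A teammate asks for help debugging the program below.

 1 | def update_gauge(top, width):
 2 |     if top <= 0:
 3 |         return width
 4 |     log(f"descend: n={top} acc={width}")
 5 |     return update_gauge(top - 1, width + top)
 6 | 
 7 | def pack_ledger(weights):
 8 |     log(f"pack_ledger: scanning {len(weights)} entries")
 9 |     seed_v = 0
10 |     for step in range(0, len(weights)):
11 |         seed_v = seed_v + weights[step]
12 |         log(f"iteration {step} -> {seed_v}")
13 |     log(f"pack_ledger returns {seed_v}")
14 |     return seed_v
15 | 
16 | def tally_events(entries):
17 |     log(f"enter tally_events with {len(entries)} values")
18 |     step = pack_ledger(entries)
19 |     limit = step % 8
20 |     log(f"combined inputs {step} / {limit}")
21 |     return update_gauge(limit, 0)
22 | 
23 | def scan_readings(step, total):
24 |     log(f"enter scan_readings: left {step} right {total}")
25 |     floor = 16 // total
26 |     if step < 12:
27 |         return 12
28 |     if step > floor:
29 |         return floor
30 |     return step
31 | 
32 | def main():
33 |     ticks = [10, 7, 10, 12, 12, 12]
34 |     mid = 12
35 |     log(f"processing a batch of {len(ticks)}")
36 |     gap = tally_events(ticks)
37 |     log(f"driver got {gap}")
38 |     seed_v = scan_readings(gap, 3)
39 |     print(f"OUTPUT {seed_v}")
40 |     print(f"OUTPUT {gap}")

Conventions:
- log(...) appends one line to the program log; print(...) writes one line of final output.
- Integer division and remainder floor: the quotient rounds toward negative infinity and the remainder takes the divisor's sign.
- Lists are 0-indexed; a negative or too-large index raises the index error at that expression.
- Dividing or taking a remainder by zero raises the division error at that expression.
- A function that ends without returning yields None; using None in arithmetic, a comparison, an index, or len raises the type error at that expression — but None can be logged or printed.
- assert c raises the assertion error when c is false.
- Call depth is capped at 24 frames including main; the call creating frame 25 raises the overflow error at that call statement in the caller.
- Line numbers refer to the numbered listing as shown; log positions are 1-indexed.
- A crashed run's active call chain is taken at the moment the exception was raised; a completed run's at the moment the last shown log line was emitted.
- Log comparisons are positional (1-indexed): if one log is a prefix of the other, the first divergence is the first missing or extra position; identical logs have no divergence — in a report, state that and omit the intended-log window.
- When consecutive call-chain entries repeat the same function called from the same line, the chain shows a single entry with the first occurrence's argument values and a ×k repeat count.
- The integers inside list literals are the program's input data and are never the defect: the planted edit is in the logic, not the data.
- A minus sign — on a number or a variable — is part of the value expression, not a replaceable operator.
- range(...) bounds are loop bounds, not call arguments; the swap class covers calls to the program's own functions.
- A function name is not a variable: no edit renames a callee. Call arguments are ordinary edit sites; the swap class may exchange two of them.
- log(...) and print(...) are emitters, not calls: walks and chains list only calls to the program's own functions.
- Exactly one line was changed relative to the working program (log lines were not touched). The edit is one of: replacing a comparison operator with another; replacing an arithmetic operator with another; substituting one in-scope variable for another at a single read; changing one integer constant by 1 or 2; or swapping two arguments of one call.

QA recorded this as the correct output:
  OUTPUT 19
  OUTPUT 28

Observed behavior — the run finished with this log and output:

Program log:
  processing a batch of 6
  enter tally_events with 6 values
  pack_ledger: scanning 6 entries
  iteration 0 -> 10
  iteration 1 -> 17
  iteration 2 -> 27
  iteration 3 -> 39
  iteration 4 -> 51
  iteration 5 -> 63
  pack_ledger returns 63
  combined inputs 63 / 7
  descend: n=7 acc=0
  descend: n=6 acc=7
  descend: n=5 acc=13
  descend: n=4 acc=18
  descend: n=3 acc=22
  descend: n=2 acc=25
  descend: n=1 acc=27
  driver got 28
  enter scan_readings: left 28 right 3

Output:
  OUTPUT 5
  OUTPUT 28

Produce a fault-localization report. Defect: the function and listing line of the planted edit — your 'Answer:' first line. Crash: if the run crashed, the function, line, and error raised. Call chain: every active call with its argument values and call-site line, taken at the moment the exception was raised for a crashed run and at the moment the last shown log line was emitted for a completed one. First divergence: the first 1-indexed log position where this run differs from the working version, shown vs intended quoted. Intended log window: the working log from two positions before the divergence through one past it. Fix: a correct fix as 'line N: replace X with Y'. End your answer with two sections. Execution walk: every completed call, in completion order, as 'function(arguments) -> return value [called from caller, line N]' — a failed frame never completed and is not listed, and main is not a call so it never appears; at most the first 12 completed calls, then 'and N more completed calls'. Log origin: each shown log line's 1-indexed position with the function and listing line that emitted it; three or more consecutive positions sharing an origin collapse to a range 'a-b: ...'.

Answer: the defect is in scan_readings at line 25.
Key observation: The two runs log identically and part ways only at the printed values.
Call chain: main -> scan_readings(28, 3) (called at line 38).
First divergence: none (the log streams are identical).
Execution walk:
  pack_ledger([10, 7, 10, 12, 12, 12]) -> 63  [called from tally_events, line 18]
  update_gauge(0, 28) -> 28  [called from update_gauge, line 5]
  update_gauge(1, 27) -> 28  [called from update_gauge, line 5]
  update_gauge(2, 25) -> 28  [called from update_gauge, line 5]
  update_gauge(3, 22) -> 28  [called from update_gauge, line 5]
  update_gauge(4, 18) -> 28  [called from update_gauge, line 5]
  update_gauge(5, 13) -> 28  [called from update_gauge, line 5]
  update_gauge(6, 7) -> 28  [called from update_gauge, line 5]
  update_gauge(7, 0) -> 28  [called from tally_events, line 21]
  tally_events([10, 7, 10, 12, 12, 12]) -> 28  [called from main, line 36]
  scan_readings(28, 3) -> 5  [called from main, line 38]
Origin of each log line:
  1 — main, line 35
  2 — tally_events, line 17
  3 — pack_ledger, line 8
  4-9 — pack_ledger, line 12
  10 — pack_ledger, line 13
  11 — tally_events, line 20
  12-18 — update_gauge, line 4
  19 — main, line 37
  20 — scan_readings, line 24
A correct fix: line 25: replace `//` with `+`.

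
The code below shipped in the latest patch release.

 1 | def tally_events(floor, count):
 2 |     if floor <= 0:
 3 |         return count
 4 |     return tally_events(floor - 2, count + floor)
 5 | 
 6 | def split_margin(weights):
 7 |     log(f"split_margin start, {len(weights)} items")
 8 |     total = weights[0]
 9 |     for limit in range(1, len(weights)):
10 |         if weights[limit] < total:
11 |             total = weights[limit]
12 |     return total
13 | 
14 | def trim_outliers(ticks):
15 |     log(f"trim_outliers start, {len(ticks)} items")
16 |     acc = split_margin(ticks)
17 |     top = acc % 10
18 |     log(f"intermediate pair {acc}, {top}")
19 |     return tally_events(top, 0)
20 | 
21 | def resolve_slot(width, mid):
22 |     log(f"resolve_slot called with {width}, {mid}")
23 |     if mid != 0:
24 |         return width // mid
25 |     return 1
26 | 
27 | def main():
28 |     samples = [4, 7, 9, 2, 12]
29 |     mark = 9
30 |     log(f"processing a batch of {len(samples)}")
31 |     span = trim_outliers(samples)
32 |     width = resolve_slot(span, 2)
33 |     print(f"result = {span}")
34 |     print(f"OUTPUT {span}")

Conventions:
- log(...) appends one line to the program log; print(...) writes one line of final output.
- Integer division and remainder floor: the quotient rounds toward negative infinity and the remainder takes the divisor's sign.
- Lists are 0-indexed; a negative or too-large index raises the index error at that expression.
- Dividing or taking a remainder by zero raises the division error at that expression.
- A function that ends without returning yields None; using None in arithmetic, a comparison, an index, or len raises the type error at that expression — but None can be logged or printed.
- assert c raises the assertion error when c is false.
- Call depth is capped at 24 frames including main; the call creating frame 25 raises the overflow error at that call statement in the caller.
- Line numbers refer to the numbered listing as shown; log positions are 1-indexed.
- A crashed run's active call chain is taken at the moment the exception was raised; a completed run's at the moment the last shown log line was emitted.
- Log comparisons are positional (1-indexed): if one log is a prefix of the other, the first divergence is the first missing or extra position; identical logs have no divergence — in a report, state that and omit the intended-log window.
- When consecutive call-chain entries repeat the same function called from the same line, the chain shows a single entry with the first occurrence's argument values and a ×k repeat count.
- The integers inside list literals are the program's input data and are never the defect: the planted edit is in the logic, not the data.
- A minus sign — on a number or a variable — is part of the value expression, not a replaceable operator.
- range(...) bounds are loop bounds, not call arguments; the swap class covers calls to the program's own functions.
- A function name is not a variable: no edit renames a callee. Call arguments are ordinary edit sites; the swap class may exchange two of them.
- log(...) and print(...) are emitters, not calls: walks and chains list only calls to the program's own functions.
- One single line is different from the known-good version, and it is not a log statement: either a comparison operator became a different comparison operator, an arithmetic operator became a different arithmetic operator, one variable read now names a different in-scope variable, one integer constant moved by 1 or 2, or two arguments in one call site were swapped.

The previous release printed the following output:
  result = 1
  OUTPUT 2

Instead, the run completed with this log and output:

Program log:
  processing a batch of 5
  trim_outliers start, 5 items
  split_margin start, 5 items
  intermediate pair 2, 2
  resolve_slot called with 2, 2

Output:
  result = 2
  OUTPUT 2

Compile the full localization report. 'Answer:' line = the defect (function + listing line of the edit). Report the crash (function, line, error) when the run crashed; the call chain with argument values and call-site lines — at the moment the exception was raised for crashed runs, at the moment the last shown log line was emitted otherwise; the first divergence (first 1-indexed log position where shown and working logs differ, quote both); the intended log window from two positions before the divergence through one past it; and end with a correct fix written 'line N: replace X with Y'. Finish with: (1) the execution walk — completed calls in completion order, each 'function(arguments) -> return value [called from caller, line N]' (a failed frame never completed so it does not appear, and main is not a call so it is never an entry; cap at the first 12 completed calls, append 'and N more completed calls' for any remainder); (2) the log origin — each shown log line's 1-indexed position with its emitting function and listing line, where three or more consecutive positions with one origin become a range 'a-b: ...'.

Answer: the defect is in main at line 33.
Key fact: The two runs log identically and part ways only at the printed values.
Call chain: main -> resolve_slot(2, 2) (called at line 32).
First divergence: there is none — every log position agrees.
Execution walk:
  split_margin([4, 7, 9, 2, 12]) -> 2  [called from trim_outliers, line 16]
  tally_events(0, 2) -> 2  [called from tally_events, line 4]
  tally_events(2, 0) -> 2  [called from trim_outliers, line 19]
  trim_outliers([4, 7, 9, 2, 12]) -> 2  [called from main, line 31]
  resolve_slot(2, 2) -> 1  [called from main, line 32]
Log origins:
  1: emitted by main (line 30)
  2: emitted by trim_outliers (line 15)
  3: emitted by split_margin (line 7)
  4: emitted by trim_outliers (line 18)
  5: emitted by resolve_slot (line 22)
A correct fix: line 33: replace `span` with `width`.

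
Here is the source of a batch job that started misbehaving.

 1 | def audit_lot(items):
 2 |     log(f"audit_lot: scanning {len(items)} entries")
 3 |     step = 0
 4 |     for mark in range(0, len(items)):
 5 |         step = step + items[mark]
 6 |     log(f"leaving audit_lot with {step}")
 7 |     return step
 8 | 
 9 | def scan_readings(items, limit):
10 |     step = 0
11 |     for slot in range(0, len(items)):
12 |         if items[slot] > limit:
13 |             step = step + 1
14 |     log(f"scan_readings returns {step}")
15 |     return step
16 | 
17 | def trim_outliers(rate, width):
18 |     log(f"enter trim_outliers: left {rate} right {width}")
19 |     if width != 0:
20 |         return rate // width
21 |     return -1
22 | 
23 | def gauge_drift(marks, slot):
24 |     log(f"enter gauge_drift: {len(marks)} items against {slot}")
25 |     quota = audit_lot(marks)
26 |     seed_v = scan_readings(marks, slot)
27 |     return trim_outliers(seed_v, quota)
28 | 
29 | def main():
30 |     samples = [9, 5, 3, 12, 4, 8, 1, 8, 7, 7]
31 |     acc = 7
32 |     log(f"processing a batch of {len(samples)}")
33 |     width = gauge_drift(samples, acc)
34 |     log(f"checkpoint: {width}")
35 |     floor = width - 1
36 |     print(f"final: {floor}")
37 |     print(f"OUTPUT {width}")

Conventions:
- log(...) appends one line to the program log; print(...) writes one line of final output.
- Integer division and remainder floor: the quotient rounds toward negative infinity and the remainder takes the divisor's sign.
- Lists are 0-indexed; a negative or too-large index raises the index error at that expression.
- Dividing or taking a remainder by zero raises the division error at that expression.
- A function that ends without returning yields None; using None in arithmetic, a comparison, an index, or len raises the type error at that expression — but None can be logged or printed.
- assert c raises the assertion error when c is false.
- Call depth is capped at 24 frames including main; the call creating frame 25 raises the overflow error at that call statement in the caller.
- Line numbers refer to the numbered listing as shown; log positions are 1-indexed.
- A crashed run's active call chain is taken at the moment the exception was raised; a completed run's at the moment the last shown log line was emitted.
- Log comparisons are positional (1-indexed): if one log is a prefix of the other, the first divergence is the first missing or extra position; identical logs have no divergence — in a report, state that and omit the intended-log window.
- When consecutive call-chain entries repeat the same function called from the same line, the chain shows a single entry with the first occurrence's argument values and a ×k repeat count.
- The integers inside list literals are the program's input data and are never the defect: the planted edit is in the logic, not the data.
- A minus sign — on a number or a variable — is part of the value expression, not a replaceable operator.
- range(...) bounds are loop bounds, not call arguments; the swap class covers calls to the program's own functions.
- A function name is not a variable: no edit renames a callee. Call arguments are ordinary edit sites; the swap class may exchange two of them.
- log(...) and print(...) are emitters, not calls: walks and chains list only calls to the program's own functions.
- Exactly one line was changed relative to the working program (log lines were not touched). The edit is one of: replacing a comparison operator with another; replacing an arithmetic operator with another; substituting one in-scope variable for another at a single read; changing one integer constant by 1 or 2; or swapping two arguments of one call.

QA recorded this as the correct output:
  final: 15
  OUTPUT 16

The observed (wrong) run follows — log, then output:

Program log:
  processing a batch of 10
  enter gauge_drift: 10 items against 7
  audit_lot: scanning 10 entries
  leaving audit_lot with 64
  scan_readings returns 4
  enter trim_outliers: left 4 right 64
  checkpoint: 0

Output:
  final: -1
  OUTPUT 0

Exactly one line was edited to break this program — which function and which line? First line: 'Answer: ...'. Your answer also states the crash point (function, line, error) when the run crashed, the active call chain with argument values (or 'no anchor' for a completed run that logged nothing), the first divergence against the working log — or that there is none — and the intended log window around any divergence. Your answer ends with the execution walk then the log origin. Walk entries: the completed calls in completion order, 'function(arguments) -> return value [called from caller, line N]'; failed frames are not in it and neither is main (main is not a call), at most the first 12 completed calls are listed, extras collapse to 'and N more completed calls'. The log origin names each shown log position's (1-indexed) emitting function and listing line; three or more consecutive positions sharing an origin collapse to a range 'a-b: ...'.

Answer: the defect is in gauge_drift at line 27.
The tell: The log first diverges at position 6: the faulty run prints 'enter trim_outliers: left 4 right 64' where the working version prints 'enter trim_outliers: left 64 right 4'.
Call chain: main.
First divergence: position 6; shown 'enter trim_outliers: left 4 right 64' vs intended 'enter trim_outliers: left 64 right 4'.
Intended log window:
  4: leaving audit_lot with 64
  5: scan_readings returns 4
  6: enter trim_outliers: left 64 right 4
  7: checkpoint: 16
Execution walk:
  audit_lot([9, 5, 3, 12, 4, 8, 1, 8, 7, 7]) -> 64  [called from gauge_drift, line 25]
  scan_readings([9, 5, 3, 12, 4, 8, 1, 8, 7, 7], 7) -> 4  [called from gauge_drift, line 26]
  trim_outliers(4, 64) -> 0  [called from gauge_drift, line 27]
  gauge_drift([9, 5, 3, 12, 4, 8, 1, 8, 7, 7], 7) -> 0  [called from main, line 33]
Log origin:
  1 — main, line 32
  2 — gauge_drift, line 24
  3 — audit_lot, line 2
  4 — audit_lot, line 6
  5 — scan_readings, line 14
  6 — trim_outliers, line 18
  7 — main, line 34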